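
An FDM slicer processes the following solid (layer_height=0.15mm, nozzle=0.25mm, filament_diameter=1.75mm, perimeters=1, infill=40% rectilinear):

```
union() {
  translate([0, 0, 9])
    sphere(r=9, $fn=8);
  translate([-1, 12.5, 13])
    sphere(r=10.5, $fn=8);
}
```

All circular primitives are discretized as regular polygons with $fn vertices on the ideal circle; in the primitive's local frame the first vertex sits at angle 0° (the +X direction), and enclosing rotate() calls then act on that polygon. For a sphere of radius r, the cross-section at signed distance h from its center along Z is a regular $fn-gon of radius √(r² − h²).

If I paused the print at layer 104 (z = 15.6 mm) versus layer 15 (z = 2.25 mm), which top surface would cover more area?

layer 104 (z = 15.6 mm)

Layer 104 (z = 15.6): the r=9 sphere slices to a regular 8-gon of circumradius 6.119 (√(r²−h²) with h=6.6 from center) (area = (8/2)·6.119²·sin(360°/8) = 105.90 mm²); the sphere at (-1, 12.5): section is a regular 8-gon, circumradius = √(r²−h²) = √(10.5²−2.6²) = 10.173 (area = (8/2)·10.173²·sin(360°/8) = 292.71 mm²); Merging all regions: the regions partially overlap — summed areas 398.61 mm² minus the doubly-counted overlap 16.98 mm² gives 381.63 mm² — area = 381.63 mm². So its area = 381.63 mm². Layer 15 (z = 2.25): the sphere: section is a regular 8-gon, circumradius = √(r²−h²) = √(9²−6.75²) = 5.953 (area = (8/2)·5.953²·sin(360°/8) = 100.23 mm²); the sphere at (-1, 12.5) is absent (|z−center|=10.750 > r=10.5); Combining (union): only the r=9 sphere is present, so the union is just that shape — area = 100.23 mm². So its area = 100.23 mm². Layer 104 is larger (381.63 vs 100.23 mm²).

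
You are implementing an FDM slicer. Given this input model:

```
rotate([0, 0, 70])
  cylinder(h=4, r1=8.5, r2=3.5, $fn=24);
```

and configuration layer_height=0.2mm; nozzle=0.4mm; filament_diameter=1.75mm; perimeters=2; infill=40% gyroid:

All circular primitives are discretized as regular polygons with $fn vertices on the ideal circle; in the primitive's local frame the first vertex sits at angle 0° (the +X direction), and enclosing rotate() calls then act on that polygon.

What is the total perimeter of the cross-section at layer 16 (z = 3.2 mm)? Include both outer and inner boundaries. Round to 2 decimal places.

28.19 mm

At z = 3.2 mm: the cone (r1=8.5→r2=3.5) has section circumradius 4.500 here — a regular 24-gon (perimeter = 2·24·4.500·sin(180°/24) = 28.19 mm); (whole slice rotated 70° about Z — lengths, areas and connectivity unchanged). Overall, the cross-section is a single solid region. Total boundary length (outer) = 28.19 mm.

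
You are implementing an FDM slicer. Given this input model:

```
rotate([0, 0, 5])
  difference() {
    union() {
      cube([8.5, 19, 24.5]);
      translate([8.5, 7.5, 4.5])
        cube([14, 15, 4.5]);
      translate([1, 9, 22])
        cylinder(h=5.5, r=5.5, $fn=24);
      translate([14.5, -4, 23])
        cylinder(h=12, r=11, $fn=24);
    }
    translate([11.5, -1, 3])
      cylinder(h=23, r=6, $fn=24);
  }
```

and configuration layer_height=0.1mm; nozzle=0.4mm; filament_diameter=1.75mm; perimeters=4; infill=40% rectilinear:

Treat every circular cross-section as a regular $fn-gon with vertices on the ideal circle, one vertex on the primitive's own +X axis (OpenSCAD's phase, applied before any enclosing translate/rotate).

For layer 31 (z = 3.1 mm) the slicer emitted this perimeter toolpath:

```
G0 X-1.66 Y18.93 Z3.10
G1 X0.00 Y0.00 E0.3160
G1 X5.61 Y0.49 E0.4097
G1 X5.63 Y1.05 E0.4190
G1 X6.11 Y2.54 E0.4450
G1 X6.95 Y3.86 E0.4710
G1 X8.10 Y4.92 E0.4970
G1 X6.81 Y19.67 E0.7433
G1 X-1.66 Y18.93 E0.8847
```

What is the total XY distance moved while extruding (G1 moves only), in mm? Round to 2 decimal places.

Sum the Euclidean lengths of each G1 segment: total = 53.20 mm.

53.20 mm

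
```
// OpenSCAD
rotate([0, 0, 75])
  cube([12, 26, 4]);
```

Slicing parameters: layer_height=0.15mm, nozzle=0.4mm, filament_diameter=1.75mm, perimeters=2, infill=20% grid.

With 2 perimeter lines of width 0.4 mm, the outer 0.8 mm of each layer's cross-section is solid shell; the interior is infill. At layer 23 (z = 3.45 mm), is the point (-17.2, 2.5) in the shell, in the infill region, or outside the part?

At z = 3.45 mm: the cube is present — its section is the full 12×26 rectangle; (whole slice rotated 75° about Z — lengths, areas and connectivity unchanged). Overall, the cross-section is a single solid region. Undo the 75° rotation: the query point maps to (-2.037, 17.261) in the un-rotated model frame. The nearest boundary edge runs (0.00, 26.00)→(0.00, 0.00); distance from the point to it = 2.04 mm. The point is not inside any of the regions above, so it lies outside the cross-section (2.04 mm from the nearest boundary).

outside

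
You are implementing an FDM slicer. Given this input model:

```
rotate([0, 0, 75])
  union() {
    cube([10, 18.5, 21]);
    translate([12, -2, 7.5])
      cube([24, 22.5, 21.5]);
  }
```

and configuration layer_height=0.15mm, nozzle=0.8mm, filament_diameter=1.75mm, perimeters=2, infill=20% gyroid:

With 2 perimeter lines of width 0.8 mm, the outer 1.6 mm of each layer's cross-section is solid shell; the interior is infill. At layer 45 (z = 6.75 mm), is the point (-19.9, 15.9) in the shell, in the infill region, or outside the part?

At z = 6.75 mm: the cube (footprint 10×18.5) is included at this height; the cube at (12, -2) is absent (z outside [7.5, 29]); Taking the union: only the 10×18.5 cube is present, so the union is just that shape — 1 connected region; (whole slice rotated 75° about Z — lengths, areas and connectivity unchanged). Overall, the cross-section is a single solid region. Undo the 75° rotation: the query point maps to (10.208, 23.337) in the un-rotated model frame. The nearest boundary edge runs (10.00, 0.00)→(10.00, 18.50); distance from the point to it = 4.84 mm. The point is not inside any of the regions above, so it lies outside the cross-section (4.84 mm from the nearest boundary).

outside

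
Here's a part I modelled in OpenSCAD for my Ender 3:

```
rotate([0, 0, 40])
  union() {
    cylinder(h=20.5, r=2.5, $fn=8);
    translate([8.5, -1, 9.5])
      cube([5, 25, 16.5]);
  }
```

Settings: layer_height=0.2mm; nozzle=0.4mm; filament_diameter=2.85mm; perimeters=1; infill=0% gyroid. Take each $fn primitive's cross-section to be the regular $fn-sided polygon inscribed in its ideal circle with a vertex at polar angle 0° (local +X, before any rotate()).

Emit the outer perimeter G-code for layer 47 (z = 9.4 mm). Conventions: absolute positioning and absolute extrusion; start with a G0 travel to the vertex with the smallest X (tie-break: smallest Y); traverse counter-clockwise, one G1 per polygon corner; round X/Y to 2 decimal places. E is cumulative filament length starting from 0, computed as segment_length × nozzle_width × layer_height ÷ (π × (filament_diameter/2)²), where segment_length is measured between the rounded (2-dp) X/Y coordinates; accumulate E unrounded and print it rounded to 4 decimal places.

G0 X-2.49 Y0.22 Z9.40
G1 X-1.92 Y-1.61 E0.0240
G1 X-0.22 Y-2.49 E0.0480
G1 X1.61 Y-1.92 E0.0721
G1 X2.49 Y-0.22 E0.0961
G1 X1.92 Y1.61 E0.1201
G1 X0.22 Y2.49 E0.1441
G1 X-1.61 Y1.92 E0.1682
G1 X-2.49 Y0.22 E0.1922

At z = 9.4 mm: the r=2.5 cylinder contributes a regular 8-gon of circumradius 2.5; the cube at (8.5, -1) does not reach this height (z outside [9.5, 26]); Taking the union: only the r=2.5 cylinder is present, so the union is just that shape — 1 connected region; (whole slice rotated 40° about Z — lengths, areas and connectivity unchanged). The outline is a single polygon with 8 vertices. Extrusion per mm of travel: 0.4 × 0.2 / (π × 1.425²) = 0.012540. Accumulating E over each segment gives final E = 0.1922.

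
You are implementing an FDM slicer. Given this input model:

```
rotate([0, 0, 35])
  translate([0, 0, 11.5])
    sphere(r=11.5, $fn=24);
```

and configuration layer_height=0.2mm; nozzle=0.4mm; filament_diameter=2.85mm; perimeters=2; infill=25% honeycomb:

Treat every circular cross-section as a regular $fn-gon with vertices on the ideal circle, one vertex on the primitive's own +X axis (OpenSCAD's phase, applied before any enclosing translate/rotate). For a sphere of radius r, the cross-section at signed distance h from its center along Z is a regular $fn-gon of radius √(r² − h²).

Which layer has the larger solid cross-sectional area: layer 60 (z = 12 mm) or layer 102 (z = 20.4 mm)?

layer 60 (z = 12 mm)

Layer 60 (z = 12): the r=11.5 sphere contributes a regular 24-gon of circumradius √(11.5²−0.5²) = 11.489 (area = (24/2)·11.489²·sin(360°/24) = 409.97 mm²); (rotated 35° about Z; rotation is an isometry so areas/perimeters/island counts are preserved). So its area = 409.97 mm². Layer 102 (z = 20.4): the sphere: section is a regular 24-gon, circumradius = √(r²−h²) = √(11.5²−8.9²) = 7.283 (area = (24/2)·7.283²·sin(360°/24) = 164.73 mm²); (rotated 35° about Z; rotation is an isometry so areas/perimeters/island counts are preserved). So its area = 164.73 mm². Layer 60 is larger (409.97 vs 164.73 mm²).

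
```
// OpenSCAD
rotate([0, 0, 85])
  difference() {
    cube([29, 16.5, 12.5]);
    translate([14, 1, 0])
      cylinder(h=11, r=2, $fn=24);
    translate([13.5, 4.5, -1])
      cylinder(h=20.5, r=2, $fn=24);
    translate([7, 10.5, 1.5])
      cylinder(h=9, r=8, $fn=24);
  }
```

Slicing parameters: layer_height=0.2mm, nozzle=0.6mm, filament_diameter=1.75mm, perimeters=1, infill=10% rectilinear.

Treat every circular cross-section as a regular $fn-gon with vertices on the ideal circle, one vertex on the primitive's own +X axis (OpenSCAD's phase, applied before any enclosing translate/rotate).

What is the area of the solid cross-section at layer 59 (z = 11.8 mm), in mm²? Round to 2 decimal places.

466.08 mm²

At z = 11.8 mm: the 29×16.5 cube contributes its full rectangle (area 478.50 mm²); the cylinder at (14, 1) is absent (z outside [0, 11]); the cylinder at (13.5, 4.5): section is a regular 24-gon, circumradius r=2 (area = (24/2)·2.000²·sin(360°/24) = 12.42 mm²); the cylinder at (7, 10.5) is not intersected at this z (z outside [1.5, 10.5]); Taking the first minus the rest: starting from the 29×16.5 cube (478.50 mm²), the r=2 cylinder at (13.5, 4.5) lies wholly inside it (removes its full 12.42 mm² and its 12.53 mm outline becomes a hole wall) — area = 466.08 mm²; (whole slice rotated 85° about Z — lengths, areas and connectivity unchanged). Overall, the cross-section is one region with 1 hole. Net area = 466.08 mm².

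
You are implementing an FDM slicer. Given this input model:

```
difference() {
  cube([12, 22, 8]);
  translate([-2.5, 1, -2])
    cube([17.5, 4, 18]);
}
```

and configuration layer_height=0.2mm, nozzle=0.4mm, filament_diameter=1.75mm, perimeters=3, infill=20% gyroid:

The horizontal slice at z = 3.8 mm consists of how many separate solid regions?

2

At z = 3.8 mm: the cube (footprint 12×22) is included at this height; the 17.5×4 cube at (-2.5, 1) contributes its full rectangle; Taking the first minus the rest: starting from the 12×22 cube, the 17.5×4 cube at (-2.5, 1) partially overlaps it — only the 48.00 mm² overlap (of its 70.00 mm²) is removed, clipping the outline — 2 connected regions. The result has 2 disconnected regions.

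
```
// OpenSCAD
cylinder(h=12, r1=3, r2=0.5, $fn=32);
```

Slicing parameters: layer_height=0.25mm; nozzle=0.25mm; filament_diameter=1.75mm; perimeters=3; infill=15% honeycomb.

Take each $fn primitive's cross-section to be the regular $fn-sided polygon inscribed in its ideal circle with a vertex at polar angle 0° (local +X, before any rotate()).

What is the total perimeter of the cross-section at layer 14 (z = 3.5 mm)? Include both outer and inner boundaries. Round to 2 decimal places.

14.25 mm

At z = 3.5 mm: the cone: at t=0.292 of its height the radius interpolates to r₁+(r₂−r₁)t = 2.271, giving a regular 32-gon of that circumradius (perimeter = 2·32·2.271·sin(180°/32) = 14.25 mm). Overall, the cross-section is a single solid region. Total boundary length (outer) = 14.25 mm.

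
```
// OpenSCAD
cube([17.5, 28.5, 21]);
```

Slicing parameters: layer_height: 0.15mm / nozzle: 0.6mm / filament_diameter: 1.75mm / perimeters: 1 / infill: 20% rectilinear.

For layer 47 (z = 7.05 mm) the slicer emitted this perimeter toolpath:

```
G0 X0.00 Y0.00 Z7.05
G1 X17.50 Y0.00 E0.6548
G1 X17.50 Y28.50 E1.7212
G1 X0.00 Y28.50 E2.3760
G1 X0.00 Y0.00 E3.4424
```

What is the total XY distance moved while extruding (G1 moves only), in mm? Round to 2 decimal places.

Sum the Euclidean lengths of each G1 segment: total = 92.00 mm.

92.00 mm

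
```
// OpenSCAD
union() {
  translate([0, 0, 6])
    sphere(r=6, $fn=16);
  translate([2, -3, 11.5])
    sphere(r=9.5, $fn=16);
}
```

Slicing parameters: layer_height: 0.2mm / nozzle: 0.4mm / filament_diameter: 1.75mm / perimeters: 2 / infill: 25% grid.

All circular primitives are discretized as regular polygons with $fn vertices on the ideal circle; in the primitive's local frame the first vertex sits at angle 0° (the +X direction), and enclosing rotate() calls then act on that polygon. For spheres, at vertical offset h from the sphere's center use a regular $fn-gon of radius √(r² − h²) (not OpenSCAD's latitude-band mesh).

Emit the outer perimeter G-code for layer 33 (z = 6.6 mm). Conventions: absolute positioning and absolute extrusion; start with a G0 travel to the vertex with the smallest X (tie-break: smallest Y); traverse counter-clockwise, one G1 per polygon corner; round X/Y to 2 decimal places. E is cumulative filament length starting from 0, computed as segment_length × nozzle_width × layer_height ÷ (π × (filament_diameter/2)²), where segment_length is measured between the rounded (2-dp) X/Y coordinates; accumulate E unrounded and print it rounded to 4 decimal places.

G0 X-6.14 Y-3.00 Z6.60
G1 X-5.52 Y-6.11 E0.1055
G1 X-3.75 Y-8.75 E0.2112
G1 X-1.11 Y-10.52 E0.3169
G1 X2.00 Y-11.14 E0.4224
G1 X5.11 Y-10.52 E0.5279
G1 X7.75 Y-8.75 E0.6336
G1 X9.52 Y-6.11 E0.7393
G1 X10.14 Y-3.00 E0.8448
G1 X9.52 Y0.11 E0.9502
G1 X7.75 Y2.75 E1.0559
G1 X5.11 Y4.52 E1.1617
G1 X3.21 Y4.90 E1.2261
G1 X2.28 Y5.52 E1.2633
G1 X0.00 Y5.97 E1.3406
G1 X-2.28 Y5.52 E1.4179
G1 X-4.22 Y4.22 E1.4956
G1 X-5.52 Y2.28 E1.5732
G1 X-5.97 Y0.00 E1.6505
G1 X-5.76 Y-1.08 E1.6871
G1 X-6.14 Y-3.00 E1.7522

At z = 6.6 mm: the r=6 sphere slices to a regular 16-gon of circumradius 5.970 (√(r²−h²) with h=0.6 from center); the r=9.5 sphere at (2, -3) slices to a regular 16-gon of circumradius 8.139 (√(r²−h²) with h=4.9 from center); Taking the union: the regions partially overlap (shared area 96.91 mm²), so overlapping operands fuse into one piece — 1 connected region. The outline is a single polygon with 20 vertices. Extrusion per mm of travel: 0.4 × 0.2 / (π × 0.875²) = 0.033260. Accumulating E over each segment gives final E = 1.7522.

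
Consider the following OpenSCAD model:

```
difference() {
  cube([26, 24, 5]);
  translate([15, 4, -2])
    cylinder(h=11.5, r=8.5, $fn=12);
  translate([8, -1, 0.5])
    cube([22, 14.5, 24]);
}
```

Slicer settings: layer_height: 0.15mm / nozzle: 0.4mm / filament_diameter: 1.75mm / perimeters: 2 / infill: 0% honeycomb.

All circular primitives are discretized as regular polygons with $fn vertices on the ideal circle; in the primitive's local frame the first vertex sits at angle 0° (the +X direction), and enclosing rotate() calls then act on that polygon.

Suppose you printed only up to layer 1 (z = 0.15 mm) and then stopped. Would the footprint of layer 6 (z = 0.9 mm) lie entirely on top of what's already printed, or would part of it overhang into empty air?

Compare the two slices. At z = 0.15: the 26×24 cube contributes its full rectangle (area 624.00 mm²); the r=8.5 cylinder at (15, 4) contributes a regular 12-gon of circumradius 8.5 (area = (12/2)·8.500²·sin(360°/12) = 216.75 mm²); the cube at (8, -1) does not reach this height (z outside [0.5, 24.5]); Taking the first minus the rest: starting from the 26×24 cube (624.00 mm²), the r=8.5 cylinder at (15, 4) partially overlaps it — only the 172.09 mm² overlap (of its 216.75 mm²) is removed, clipping the outline — area = 451.91 mm². At z = 0.9: the cube is present — its section is the full 26×24 rectangle (area 624.00 mm²); the r=8.5 cylinder at (15, 4) contributes a regular 12-gon of circumradius 8.5 (area = (12/2)·8.500²·sin(360°/12) = 216.75 mm²); the cube at (8, -1) (footprint 22×14.5) is included at this height (area 319.00 mm²); Taking the first minus the rest: starting from the 26×24 cube (624.00 mm²), the r=8.5 cylinder at (15, 4) partially overlaps it — only the 172.09 mm² overlap (of its 216.75 mm²) is removed, clipping the outline; the 22×14.5 cube at (8, -1) partially overlaps it — only the 78.79 mm² overlap (of its 319.00 mm²) is removed, clipping the outline — area = 373.12 mm². Checking containment: the cross-section at z = 0.9 is a subset of the cross-section at z = 0.15.

entirely on top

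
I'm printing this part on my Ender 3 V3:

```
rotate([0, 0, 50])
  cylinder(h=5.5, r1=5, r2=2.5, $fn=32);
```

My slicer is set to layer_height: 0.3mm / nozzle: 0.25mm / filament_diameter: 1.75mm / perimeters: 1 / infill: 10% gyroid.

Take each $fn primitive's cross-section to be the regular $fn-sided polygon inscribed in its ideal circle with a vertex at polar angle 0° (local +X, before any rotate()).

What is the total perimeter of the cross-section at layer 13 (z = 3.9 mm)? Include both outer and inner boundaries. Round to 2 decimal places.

At z = 3.9 mm: the cone contributes a regular 32-gon of circumradius 3.227 (interpolated between r1=5 and r2=2.5 at t=0.709) (perimeter = 2·32·3.227·sin(180°/32) = 20.24 mm); (rotated 50° about Z; rotation is an isometry so areas/perimeters/island counts are preserved). Overall, the cross-section is a single solid region. Total boundary length (outer) = 20.24 mm.

20.24 mm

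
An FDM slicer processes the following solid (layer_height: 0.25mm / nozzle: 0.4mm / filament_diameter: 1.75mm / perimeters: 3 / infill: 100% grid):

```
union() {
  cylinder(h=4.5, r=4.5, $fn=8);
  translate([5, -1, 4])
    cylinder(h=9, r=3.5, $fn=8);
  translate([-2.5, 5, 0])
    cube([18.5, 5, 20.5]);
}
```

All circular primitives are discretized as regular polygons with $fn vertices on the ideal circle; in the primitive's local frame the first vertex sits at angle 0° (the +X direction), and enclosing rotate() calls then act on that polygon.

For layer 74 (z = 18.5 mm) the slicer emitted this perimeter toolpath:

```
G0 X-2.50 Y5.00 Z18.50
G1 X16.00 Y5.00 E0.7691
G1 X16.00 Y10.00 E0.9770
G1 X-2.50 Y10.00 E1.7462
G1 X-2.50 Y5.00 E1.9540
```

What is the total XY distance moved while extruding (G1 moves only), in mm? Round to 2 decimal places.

Sum the Euclidean lengths of each G1 segment: total = 47.00 mm.

47.00 mm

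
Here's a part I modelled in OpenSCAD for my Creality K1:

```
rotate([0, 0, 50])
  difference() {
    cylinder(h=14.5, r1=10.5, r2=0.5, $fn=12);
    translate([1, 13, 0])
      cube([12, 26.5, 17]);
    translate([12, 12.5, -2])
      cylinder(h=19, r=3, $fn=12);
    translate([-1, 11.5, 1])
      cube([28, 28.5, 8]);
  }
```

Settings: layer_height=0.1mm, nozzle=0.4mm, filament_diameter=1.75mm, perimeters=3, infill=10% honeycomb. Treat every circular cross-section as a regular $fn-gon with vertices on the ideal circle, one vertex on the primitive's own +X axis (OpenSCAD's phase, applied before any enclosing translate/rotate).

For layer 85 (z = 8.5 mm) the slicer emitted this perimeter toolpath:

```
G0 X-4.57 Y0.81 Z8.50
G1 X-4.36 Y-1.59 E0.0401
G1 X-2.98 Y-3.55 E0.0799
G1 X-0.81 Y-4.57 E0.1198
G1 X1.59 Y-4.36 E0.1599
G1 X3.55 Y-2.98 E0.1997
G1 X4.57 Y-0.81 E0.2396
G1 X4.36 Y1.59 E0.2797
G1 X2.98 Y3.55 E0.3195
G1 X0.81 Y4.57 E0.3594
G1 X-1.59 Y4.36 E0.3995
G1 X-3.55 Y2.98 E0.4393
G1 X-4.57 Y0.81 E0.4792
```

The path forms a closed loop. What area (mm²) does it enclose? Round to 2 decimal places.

64.56 mm²

Apply the shoelace formula to the sequence of (X, Y) vertices; enclosed area = 64.56 mm².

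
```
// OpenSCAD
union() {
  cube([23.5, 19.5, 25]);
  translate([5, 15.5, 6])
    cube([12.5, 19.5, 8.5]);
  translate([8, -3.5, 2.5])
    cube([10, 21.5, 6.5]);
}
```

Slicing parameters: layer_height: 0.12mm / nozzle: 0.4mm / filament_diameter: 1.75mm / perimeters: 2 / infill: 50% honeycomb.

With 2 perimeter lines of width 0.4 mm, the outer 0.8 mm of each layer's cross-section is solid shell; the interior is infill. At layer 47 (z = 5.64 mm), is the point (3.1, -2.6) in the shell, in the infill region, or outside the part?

outside

At z = 5.64 mm: the 23.5×19.5 cube contributes its full rectangle; the cube at (5, 15.5) is absent (z outside [6, 14.5]); the cube at (8, -3.5) is present — its section is the full 10×21.5 rectangle; Merging all regions: the regions partially overlap (shared area 180.00 mm²), so overlapping operands fuse into one piece — 1 connected region. Overall, the cross-section is a single solid region. The nearest boundary edge runs (8.00, 0.00)→(0.00, 0.00); distance from the point to it = 2.60 mm. The point is not inside any of the regions above, so it lies outside the cross-section (2.60 mm from the nearest boundary).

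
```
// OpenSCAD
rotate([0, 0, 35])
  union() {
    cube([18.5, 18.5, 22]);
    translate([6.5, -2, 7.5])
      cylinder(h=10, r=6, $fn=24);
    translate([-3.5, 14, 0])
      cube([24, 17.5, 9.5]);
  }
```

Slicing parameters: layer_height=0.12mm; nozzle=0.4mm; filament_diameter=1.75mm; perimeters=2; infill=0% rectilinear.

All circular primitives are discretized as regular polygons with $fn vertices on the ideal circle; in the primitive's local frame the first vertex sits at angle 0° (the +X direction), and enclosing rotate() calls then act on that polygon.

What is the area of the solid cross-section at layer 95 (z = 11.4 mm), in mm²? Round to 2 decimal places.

421.57 mm²

At z = 11.4 mm: the cube is present — its section is the full 18.5×18.5 rectangle (area 342.25 mm²); the r=6 cylinder at (6.5, -2) contributes a regular 24-gon of circumradius 6 (area = (24/2)·6.000²·sin(360°/24) = 111.81 mm²); the cube at (-3.5, 14) is absent (z outside [0, 9.5]); Merging all regions: the regions partially overlap — summed areas 454.06 mm² minus the doubly-counted overlap 32.49 mm² gives 421.57 mm² — area = 421.57 mm²; (rotated 35° about Z; rotation is an isometry so areas/perimeters/island counts are preserved). Overall, the cross-section is a single solid region. Net area = 421.57 mm².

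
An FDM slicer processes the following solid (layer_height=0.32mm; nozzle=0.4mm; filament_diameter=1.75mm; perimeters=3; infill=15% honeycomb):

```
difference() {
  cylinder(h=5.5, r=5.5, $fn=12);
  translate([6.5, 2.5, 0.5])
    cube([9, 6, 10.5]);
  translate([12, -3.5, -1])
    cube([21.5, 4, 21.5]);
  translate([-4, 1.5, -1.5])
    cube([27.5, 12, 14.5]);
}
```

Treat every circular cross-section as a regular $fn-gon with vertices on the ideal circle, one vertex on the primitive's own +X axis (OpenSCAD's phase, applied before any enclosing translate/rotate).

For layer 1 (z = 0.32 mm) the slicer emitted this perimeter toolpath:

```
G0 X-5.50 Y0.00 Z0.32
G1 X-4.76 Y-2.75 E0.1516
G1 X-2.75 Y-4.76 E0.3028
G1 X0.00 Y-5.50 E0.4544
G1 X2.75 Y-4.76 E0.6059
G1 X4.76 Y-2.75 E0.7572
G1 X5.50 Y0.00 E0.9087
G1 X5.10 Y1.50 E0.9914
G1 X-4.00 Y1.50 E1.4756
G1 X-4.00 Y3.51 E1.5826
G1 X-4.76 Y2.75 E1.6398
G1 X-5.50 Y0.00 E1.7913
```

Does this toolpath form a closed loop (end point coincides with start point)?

Start point (G0): (-5.50, 0.00). End point (last G1): the path returns to the start — closed.

yes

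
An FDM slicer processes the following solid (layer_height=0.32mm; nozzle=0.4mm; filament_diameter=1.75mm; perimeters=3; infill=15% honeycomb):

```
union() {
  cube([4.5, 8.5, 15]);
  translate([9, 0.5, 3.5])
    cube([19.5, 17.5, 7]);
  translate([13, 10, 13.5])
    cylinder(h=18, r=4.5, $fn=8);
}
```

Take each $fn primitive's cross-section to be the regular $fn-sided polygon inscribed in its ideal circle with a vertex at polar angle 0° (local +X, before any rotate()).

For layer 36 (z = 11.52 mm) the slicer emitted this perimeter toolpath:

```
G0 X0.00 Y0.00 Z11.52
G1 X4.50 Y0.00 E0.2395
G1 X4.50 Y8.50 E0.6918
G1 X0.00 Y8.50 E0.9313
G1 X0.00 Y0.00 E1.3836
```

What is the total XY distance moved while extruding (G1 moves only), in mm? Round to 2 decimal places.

26.00 mm

Sum the Euclidean lengths of each G1 segment: total = 26.00 mm.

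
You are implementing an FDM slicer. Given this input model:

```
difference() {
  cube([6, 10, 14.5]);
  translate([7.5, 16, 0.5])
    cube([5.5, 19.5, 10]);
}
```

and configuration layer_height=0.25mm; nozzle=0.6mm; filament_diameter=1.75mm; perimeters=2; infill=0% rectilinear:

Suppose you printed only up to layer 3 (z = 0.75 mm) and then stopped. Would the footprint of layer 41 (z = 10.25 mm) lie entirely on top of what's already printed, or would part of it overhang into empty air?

Compare the two slices. At z = 0.75: the 6×10 cube contributes its full rectangle (area 60.00 mm²); the cube at (7.5, 16) is present — its section is the full 5.5×19.5 rectangle (area 107.25 mm²); After the difference (first − rest): starting from the 6×10 cube (60.00 mm²), the 5.5×19.5 cube at (7.5, 16) misses the remaining region (no effect) — area = 60.00 mm². At z = 10.25: the 6×10 cube contributes its full rectangle (area 60.00 mm²); the cube at (7.5, 16) (footprint 5.5×19.5) is included at this height (area 107.25 mm²); Subtracting the remaining from the first: starting from the 6×10 cube (60.00 mm²), the 5.5×19.5 cube at (7.5, 16) misses the remaining region (no effect) — area = 60.00 mm². Checking containment: the cross-section at z = 10.25 is a subset of the cross-section at z = 0.75.

entirely on top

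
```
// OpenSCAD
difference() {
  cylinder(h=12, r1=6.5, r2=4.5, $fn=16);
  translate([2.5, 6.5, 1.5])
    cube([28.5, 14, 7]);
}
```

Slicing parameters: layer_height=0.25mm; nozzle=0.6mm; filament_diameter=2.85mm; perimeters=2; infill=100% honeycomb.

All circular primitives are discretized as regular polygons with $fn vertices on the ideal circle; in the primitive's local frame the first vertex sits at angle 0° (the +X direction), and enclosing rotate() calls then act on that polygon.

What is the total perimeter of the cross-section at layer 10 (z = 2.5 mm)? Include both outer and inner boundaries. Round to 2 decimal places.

37.98 mm

At z = 2.5 mm: the cone (r1=6.5→r2=4.5) has section circumradius 6.083 here — a regular 16-gon (perimeter = 2·16·6.083·sin(180°/16) = 37.98 mm); the cube at (2.5, 6.5) (footprint 28.5×14) is included at this height (perimeter 85.00 mm); Subtracting the remaining from the first: starting from the cone, the 28.5×14 cube at (2.5, 6.5) misses the remaining region (no effect) — boundary = 37.98 mm. Overall, the cross-section is a single solid region. Total boundary length (outer) = 37.98 mm.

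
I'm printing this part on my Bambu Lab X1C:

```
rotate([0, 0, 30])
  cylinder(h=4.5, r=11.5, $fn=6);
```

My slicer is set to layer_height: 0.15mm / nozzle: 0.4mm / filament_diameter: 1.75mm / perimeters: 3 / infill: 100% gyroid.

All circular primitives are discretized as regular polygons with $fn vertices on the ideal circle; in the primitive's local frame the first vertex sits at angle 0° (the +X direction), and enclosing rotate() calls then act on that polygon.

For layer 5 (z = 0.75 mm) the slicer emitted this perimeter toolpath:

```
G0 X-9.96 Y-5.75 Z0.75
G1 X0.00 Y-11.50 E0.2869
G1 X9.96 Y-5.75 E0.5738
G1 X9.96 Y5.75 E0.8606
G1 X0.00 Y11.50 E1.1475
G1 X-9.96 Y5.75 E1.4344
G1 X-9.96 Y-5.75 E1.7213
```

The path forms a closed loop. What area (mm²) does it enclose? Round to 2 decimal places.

Apply the shoelace formula to the sequence of (X, Y) vertices; enclosed area = 343.62 mm².

343.62 mm²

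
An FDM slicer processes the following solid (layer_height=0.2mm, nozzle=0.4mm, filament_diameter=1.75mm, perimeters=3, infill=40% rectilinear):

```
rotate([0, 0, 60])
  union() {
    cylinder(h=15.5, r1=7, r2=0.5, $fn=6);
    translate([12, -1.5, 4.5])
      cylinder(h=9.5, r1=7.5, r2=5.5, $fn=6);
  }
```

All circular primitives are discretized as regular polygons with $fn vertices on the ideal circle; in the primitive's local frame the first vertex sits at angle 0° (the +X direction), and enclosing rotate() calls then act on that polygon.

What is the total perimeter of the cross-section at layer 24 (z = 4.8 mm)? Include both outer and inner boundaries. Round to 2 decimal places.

At z = 4.8 mm: the cone (r1=7→r2=0.5) has section circumradius 4.987 here — a regular 6-gon (perimeter = 2·6·4.987·sin(180°/6) = 29.92 mm); the cone at (12, -1.5) contributes a regular 6-gon of circumradius 7.437 (interpolated between r1=7.5 and r2=5.5 at t=0.032) (perimeter = 2·6·7.437·sin(180°/6) = 44.62 mm); Taking the union: the 2 present regions are separate (no shared area or edge), so areas and boundary lengths simply add and each stays a separate island — boundary = 74.54 mm; (rotated 60° about Z; rotation is an isometry so areas/perimeters/island counts are preserved). Overall, the cross-section has 2 separate islands. Total boundary length (outer) = 74.54 mm.

74.54 mm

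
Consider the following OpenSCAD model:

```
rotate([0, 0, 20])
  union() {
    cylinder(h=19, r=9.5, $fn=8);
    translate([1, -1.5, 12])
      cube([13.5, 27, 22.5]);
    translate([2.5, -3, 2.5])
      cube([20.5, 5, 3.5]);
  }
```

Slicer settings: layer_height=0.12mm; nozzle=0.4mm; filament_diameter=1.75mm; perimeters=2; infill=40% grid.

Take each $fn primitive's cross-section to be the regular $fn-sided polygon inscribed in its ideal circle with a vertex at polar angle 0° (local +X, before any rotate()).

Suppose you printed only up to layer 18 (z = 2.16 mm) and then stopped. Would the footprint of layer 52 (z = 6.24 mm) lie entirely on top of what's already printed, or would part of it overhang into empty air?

Compare the two slices. At z = 2.16: the cylinder: section is a regular 8-gon, circumradius r=9.5 (area = (8/2)·9.500²·sin(360°/8) = 255.27 mm²); the cube at (1, -1.5) does not reach this height (z outside [12, 34.5]); the cube at (2.5, -3) does not reach this height (z outside [2.5, 6]); Merging all regions: only the r=9.5 cylinder is present, so the union is just that shape — area = 255.27 mm²; (whole slice rotated 20° about Z — lengths, areas and connectivity unchanged). At z = 6.24: the cylinder: section is a regular 8-gon, circumradius r=9.5 (area = (8/2)·9.500²·sin(360°/8) = 255.27 mm²); the cube at (1, -1.5) does not reach this height (z outside [12, 34.5]); the cube at (2.5, -3) is absent (z outside [2.5, 6]); Merging all regions: only the r=9.5 cylinder is present, so the union is just that shape — area = 255.27 mm²; (rotated 20° about Z; rotation is an isometry so areas/perimeters/island counts are preserved). Checking containment: the cross-section at z = 6.24 is a subset of the cross-section at z = 2.16.

entirely on top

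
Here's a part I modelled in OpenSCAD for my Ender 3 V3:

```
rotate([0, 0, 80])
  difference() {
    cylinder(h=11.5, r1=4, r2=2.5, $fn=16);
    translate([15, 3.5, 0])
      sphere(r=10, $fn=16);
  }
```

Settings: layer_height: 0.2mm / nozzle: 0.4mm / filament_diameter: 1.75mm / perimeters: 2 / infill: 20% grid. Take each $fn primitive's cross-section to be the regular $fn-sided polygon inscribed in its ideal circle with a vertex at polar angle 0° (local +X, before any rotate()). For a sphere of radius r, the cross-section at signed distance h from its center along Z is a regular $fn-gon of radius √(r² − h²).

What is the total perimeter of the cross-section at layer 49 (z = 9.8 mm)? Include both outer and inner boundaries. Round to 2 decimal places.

16.99 mm

At z = 9.8 mm: the cone (r1=4→r2=2.5) has section circumradius 2.722 here — a regular 16-gon (perimeter = 2·16·2.722·sin(180°/16) = 16.99 mm); the r=10 sphere at (15, 3.5) contributes a regular 16-gon of circumradius √(10²−9.8²) = 1.990 (perimeter = 2·16·1.990·sin(180°/16) = 12.42 mm); After the difference (first − rest): starting from the cone, the r=10 sphere at (15, 3.5) misses the remaining region (no effect) — boundary = 16.99 mm; (rotated 80° about Z; rotation is an isometry so areas/perimeters/island counts are preserved). Overall, the cross-section is a single solid region. Total boundary length (outer) = 16.99 mm.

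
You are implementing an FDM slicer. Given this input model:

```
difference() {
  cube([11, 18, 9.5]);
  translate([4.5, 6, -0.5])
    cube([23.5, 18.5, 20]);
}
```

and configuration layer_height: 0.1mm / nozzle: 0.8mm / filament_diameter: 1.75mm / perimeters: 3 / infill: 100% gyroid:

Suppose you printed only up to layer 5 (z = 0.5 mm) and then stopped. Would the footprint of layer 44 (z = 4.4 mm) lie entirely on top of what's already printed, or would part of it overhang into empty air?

entirely on top

Compare the two slices. At z = 0.5: the cube is present — its section is the full 11×18 rectangle (area 198.00 mm²); the 23.5×18.5 cube at (4.5, 6) contributes its full rectangle (area 434.75 mm²); After the difference (first − rest): starting from the 11×18 cube (198.00 mm²), the 23.5×18.5 cube at (4.5, 6) partially overlaps it — only the 78.00 mm² overlap (of its 434.75 mm²) is removed, clipping the outline — area = 120.00 mm². At z = 4.4: the cube is present — its section is the full 11×18 rectangle (area 198.00 mm²); the 23.5×18.5 cube at (4.5, 6) contributes its full rectangle (area 434.75 mm²); Subtracting the remaining from the first: starting from the 11×18 cube (198.00 mm²), the 23.5×18.5 cube at (4.5, 6) partially overlaps it — only the 78.00 mm² overlap (of its 434.75 mm²) is removed, clipping the outline — area = 120.00 mm². Checking containment: the cross-section at z = 4.4 is a subset of the cross-section at z = 0.5.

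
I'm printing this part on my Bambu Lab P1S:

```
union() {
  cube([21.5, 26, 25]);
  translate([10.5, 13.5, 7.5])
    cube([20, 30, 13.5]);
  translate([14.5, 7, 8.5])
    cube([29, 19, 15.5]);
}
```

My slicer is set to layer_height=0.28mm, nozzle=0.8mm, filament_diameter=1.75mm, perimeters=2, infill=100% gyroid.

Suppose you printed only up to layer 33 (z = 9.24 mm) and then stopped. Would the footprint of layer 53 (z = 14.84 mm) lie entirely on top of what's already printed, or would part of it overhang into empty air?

entirely on top

Compare the two slices. At z = 9.24: the 21.5×26 cube contributes its full rectangle (area 559.00 mm²); the cube at (10.5, 13.5) is present — its section is the full 20×30 rectangle (area 600.00 mm²); the 29×19 cube at (14.5, 7) contributes its full rectangle (area 551.00 mm²); Merging all regions: the regions partially overlap — summed areas 1710.00 mm² minus the doubly-counted overlap 383.00 mm² gives 1327.00 mm² — area = 1327.00 mm². At z = 14.84: the cube is present — its section is the full 21.5×26 rectangle (area 559.00 mm²); the 20×30 cube at (10.5, 13.5) contributes its full rectangle (area 600.00 mm²); the 29×19 cube at (14.5, 7) contributes its full rectangle (area 551.00 mm²); Taking the union: the regions partially overlap — summed areas 1710.00 mm² minus the doubly-counted overlap 383.00 mm² gives 1327.00 mm² — area = 1327.00 mm². Checking containment: the cross-section at z = 14.84 is a subset of the cross-section at z = 9.24.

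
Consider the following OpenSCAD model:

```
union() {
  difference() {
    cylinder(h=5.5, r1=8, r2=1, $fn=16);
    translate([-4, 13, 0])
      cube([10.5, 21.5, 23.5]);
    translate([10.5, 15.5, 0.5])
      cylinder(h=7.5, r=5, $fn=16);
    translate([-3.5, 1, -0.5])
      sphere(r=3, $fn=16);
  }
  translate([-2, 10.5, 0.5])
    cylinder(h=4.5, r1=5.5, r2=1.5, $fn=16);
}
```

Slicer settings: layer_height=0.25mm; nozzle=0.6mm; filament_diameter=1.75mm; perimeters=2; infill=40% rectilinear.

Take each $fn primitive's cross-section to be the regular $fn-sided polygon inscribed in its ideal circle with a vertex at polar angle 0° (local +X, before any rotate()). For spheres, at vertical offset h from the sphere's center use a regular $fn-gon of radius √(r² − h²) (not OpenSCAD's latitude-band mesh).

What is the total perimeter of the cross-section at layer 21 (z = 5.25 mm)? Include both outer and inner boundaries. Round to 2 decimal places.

8.23 mm

At z = 5.25 mm: the cone contributes a regular 16-gon of circumradius 1.318 (interpolated between r1=8 and r2=1 at t=0.955) (perimeter = 2·16·1.318·sin(180°/16) = 8.23 mm); the cube at (-4, 13) is present — its section is the full 10.5×21.5 rectangle (perimeter 64.00 mm); the r=5 cylinder at (10.5, 15.5) gives a regular 16-gon of circumradius 5 (constant along its height) (perimeter = 2·16·5.000·sin(180°/16) = 31.21 mm); the sphere at (-3.5, 1) does not reach this height (|z−center|=5.750 > r=3); After the difference (first − rest): starting from the cone, the 10.5×21.5 cube at (-4, 13) misses the remaining region (no effect); the r=5 cylinder at (10.5, 15.5) misses the remaining region (no effect) — boundary = 8.23 mm; the cone at (-2, 10.5) is not intersected at this z (z outside [0.5, 5]); Merging all regions: only the result so far is present, so the union is just that shape — boundary = 8.23 mm. Overall, the cross-section is a single solid region. Total boundary length (outer) = 8.23 mm.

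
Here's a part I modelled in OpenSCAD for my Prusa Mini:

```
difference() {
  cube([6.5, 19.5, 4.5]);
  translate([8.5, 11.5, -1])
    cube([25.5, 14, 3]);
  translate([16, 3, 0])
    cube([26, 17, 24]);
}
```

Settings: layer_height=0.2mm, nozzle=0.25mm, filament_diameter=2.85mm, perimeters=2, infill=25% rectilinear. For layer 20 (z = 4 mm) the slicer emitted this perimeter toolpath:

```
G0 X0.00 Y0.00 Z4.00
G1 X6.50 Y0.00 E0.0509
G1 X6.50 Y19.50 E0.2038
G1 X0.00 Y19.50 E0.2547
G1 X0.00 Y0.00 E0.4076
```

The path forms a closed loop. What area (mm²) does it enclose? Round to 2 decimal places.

Apply the shoelace formula to the sequence of (X, Y) vertices; enclosed area = 126.75 mm².

126.75 mm²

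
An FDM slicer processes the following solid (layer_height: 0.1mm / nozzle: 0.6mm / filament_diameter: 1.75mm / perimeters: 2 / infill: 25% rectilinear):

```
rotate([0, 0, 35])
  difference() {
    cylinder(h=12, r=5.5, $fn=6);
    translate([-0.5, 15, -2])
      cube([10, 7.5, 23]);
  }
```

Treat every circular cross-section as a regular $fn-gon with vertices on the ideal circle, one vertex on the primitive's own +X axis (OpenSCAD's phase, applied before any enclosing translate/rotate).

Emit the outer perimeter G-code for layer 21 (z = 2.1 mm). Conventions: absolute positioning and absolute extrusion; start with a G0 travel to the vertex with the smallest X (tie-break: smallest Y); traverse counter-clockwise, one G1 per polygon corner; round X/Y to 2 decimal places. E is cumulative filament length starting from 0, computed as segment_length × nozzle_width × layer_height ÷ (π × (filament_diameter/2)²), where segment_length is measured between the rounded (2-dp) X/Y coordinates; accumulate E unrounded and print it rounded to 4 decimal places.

G0 X-4.98 Y2.32 Z2.10
G1 X-4.51 Y-3.15 E0.1370
G1 X0.48 Y-5.48 E0.2743
G1 X4.98 Y-2.32 E0.4115
G1 X4.51 Y3.15 E0.5484
G1 X-0.48 Y5.48 E0.6858
G1 X-4.98 Y2.32 E0.8230

At z = 2.1 mm: the r=5.5 cylinder gives a regular 6-gon of circumradius 5.5 (constant along its height); the cube at (-0.5, 15) (footprint 10×7.5) is included at this height; After the difference (first − rest): starting from the r=5.5 cylinder, the 10×7.5 cube at (-0.5, 15) misses the remaining region (no effect) — 1 connected region; (rotated 35° about Z; rotation is an isometry so areas/perimeters/island counts are preserved). The outline is a single polygon with 6 vertices. Extrusion per mm of travel: 0.6 × 0.1 / (π × 0.875²) = 0.024945. Accumulating E over each segment gives final E = 0.8230.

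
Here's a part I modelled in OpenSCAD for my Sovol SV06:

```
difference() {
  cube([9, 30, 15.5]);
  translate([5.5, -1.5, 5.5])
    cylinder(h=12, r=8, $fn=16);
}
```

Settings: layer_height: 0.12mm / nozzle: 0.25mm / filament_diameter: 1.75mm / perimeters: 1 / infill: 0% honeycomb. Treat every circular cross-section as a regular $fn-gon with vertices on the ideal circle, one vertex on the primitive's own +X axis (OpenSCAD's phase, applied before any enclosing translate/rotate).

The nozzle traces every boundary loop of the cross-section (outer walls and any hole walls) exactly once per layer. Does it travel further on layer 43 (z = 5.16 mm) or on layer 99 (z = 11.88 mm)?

layer 43 (z = 5.16 mm)

Layer 43 (z = 5.16): the 9×30 cube contributes its full rectangle (perimeter 78.00 mm); the cylinder at (5.5, -1.5) does not reach this height (z outside [5.5, 17.5]); Subtracting the remaining from the first: none of the subtracted shapes is present at this height, so the 9×30 cube is unchanged — boundary = 78.00 mm. So its perimeter = 78.00 mm. Layer 99 (z = 11.88): the 9×30 cube contributes its full rectangle (perimeter 78.00 mm); the r=8 cylinder at (5.5, -1.5) contributes a regular 16-gon of circumradius 8 (perimeter = 2·16·8.000·sin(180°/16) = 49.94 mm); Subtracting the remaining from the first: starting from the 9×30 cube, the r=8 cylinder at (5.5, -1.5) partially overlaps it — only the 52.83 mm² overlap (of its 195.93 mm²) is removed, clipping the outline — boundary = 68.84 mm. So its perimeter = 68.84 mm. Layer 43 is larger (78.00 vs 68.84 mm).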